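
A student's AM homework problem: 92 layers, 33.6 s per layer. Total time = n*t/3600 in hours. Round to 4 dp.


t = 92 * 33.6 / 3600 = 0.8587 hrs


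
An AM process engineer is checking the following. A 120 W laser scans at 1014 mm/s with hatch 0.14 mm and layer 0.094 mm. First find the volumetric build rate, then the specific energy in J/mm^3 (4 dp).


Build rate = 1014 * 0.14 * 0.094 = 13.34424 mm^3/s
SE = 120 / 13.34424 = 8.9926 J/mm^3


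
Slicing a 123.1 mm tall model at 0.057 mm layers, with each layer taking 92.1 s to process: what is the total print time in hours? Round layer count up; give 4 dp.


Layers = ceil(123.1/0.057) = 2160
t = 2160 * 92.1 / 3600 = 55.26 hrs


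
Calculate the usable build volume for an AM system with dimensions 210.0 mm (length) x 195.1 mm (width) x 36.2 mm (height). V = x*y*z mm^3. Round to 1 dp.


V = 210.0 * 195.1 * 36.2 = 1483150.2 mm^3


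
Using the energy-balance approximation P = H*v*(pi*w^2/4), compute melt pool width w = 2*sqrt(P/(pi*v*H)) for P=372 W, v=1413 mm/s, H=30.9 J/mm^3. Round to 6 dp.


w = 2*sqrt(372/(pi*1413*30.9)) = 0.104154 mm


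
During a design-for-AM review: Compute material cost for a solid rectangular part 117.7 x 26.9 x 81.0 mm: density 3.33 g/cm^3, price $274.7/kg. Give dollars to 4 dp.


V = 117.7 * 26.9 * 81.0 = 256456.53 mm^3 = 256.45653 cm^3
Mass = 256.45653 * 3.33 / 1000 = 0.85400024 kg
Cost = 0.85400024 * 274.7 = 234.5939 $


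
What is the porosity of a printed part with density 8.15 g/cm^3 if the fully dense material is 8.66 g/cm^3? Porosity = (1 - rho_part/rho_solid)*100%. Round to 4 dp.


Porosity = (1-8.15/8.66)*100 = 5.8891 %


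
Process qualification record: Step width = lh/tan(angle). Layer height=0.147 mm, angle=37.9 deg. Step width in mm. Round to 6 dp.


step = 0.147 / tan(37.9) = 0.18883 mm


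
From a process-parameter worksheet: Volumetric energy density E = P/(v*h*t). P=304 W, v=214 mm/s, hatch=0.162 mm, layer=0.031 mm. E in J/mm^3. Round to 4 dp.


E = 304 / (214*0.162*0.031) = 282.8675 J/mm^3


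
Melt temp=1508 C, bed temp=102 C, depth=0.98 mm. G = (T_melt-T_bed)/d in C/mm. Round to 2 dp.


G = (1508-102)/0.98 = 1434.69 C/mm


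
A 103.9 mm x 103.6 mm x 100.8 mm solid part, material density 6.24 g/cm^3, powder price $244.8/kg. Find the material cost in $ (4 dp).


V = 103.9 * 103.6 * 100.8 = 1085015.232 mm^3 = 1085.015232 cm^3
Mass = 1085.015232 * 6.24 / 1000 = 6.77049505 kg
Cost = 6.77049505 * 244.8 = 1657.4172 $


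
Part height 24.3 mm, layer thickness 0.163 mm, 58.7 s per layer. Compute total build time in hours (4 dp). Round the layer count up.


Layers = ceil(24.3/0.163) = 150
t = 150 * 58.7 / 3600 = 2.4458 hrs


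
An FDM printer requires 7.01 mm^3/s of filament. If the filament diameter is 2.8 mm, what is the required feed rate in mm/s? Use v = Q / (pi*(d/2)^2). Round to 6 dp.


A = pi*(2.8/2)^2 = 6.157522
v = 7.01 / 6.157522 = 1.138445 mm/s


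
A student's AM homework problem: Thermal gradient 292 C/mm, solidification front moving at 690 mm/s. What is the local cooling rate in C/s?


CR = 292 * 690 = 201480 C/s


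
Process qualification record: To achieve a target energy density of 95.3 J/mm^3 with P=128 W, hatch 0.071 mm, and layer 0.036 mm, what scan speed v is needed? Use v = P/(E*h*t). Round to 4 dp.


v = 128 / (95.3*0.071*0.036) = 525.48 mm/s


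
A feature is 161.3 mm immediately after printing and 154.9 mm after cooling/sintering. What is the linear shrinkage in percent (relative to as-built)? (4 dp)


Shrinkage = ((161.3-154.9)/161.3)*100 = 3.9678 %


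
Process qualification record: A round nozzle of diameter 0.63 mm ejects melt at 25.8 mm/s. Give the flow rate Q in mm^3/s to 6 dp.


A = pi*(0.63/2)^2 = 0.31172453 mm^2
Q = 0.31172453 * 25.8 = 8.042493 mm^3/s


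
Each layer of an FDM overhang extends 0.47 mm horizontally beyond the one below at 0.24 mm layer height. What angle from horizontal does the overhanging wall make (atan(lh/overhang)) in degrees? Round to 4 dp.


angle = atan(0.24/0.47) = 27.0506 degrees


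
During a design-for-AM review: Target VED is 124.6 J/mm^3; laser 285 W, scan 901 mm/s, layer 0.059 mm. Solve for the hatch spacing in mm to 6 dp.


h = 285 / (124.6*901*0.059) = 0.043028 mm


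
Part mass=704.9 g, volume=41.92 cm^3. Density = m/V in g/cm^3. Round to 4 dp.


rho = 704.9 / 41.92 = 16.8154 g/cm^3


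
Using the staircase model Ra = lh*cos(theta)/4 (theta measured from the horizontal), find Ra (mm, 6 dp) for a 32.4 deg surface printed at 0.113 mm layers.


Ra = 0.113 * cos(32.4) / 4 = 0.023852 mm


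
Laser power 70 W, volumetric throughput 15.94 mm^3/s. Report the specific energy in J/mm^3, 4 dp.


SE = 70 / 15.94 = 4.3915 J/mm^3


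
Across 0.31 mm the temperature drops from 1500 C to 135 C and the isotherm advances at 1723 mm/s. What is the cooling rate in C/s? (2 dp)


G = (1500-135)/0.31 = 4403.22580645 C/mm
CR = 4403.22580645 * 1723 = 7586758.06 C/s


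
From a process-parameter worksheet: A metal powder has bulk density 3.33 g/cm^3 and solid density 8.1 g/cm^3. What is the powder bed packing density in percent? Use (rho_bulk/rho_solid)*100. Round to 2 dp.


Packing = (3.33/8.1)*100 = 41.11 %


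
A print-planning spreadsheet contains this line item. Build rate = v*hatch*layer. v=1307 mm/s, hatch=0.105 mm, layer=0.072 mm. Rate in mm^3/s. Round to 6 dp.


Rate = 1307 * 0.105 * 0.072 = 9.88092 mm^3/s


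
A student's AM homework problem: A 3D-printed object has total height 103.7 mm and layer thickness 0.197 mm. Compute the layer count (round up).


Layers = ceil(103.7/0.197) = 527


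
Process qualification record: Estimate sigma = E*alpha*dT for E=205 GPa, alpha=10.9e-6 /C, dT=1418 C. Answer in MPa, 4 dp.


sigma = 205*1000 * 10.9e-6 * 1418 = 3168.521 MPa


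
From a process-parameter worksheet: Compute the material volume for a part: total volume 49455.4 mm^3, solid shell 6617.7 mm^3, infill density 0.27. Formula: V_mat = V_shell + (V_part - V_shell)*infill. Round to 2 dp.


V_infill = (49455.4 - 6617.7) * 0.27 = 11566.18
V_total = 6617.7 + 11566.18 = 18183.88 mm^3


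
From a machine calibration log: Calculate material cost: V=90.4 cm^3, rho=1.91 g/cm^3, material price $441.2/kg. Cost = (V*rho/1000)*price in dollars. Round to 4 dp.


Mass = 90.4*1.91/1000 = 0.172664 kg
Cost = 0.172664 * 441.2 = 76.1794 $


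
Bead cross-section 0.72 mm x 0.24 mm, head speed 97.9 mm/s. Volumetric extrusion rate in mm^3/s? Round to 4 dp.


Rate = 0.72 * 0.24 * 97.9 = 16.9171 mm^3/s


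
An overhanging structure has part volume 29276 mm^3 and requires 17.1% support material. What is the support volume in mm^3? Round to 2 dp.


V_support = 29276 * 0.171 = 5006.2 mm^3


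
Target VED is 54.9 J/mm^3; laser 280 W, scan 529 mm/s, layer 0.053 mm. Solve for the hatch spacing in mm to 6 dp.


h = 280 / (54.9*529*0.053) = 0.181909 mm


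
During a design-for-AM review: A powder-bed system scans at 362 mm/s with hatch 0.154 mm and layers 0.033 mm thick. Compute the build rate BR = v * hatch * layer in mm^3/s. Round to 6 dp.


Rate = 362 * 0.154 * 0.033 = 1.839684 mm^3/s


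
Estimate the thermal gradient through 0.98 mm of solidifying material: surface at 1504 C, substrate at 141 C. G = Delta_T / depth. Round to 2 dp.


G = (1504-141)/0.98 = 1390.82 C/mm


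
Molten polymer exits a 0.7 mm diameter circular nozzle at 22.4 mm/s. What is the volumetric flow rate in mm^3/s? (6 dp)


A = pi*(0.7/2)^2 = 0.3848451 mm^2
Q = 0.3848451 * 22.4 = 8.62053 mm^3/s


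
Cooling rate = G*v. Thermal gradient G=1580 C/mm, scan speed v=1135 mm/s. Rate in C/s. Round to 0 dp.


CR = 1580 * 1135 = 1793300 C/s


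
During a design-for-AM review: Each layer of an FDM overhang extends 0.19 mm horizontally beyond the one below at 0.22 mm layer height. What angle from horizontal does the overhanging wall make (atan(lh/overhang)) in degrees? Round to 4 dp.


angle = atan(0.22/0.19) = 49.1849 degrees


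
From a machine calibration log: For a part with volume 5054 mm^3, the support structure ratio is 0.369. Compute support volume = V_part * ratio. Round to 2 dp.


V_support = 5054 * 0.369 = 1864.93 mm^3


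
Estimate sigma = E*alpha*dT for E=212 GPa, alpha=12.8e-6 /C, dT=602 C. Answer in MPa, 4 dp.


sigma = 212*1000 * 12.8e-6 * 602 = 1633.5872 MPa


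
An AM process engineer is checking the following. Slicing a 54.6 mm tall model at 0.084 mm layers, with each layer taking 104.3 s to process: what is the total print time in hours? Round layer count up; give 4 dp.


Layers = ceil(54.6/0.084) = 650
t = 650 * 104.3 / 3600 = 18.8319 hrs


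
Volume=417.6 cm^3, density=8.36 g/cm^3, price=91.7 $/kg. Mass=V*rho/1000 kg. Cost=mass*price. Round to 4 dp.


Mass = 417.6*8.36/1000 = 3.491136 kg
Cost = 3.491136 * 91.7 = 320.1372 $


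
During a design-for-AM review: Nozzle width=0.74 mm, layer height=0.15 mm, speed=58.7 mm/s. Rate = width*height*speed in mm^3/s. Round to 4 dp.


Rate = 0.74 * 0.15 * 58.7 = 6.5157 mm^3/s


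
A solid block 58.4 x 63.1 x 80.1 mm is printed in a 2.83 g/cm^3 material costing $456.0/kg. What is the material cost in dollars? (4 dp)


V = 58.4 * 63.1 * 80.1 = 295171.704 mm^3 = 295.171704 cm^3
Mass = 295.171704 * 2.83 / 1000 = 0.83533592 kg
Cost = 0.83533592 * 456.0 = 380.9132 $


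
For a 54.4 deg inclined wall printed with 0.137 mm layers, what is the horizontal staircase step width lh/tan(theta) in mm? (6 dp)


step = 0.137 / tan(54.4) = 0.098082 mm


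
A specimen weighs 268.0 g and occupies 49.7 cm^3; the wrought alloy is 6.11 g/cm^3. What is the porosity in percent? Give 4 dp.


rho_part = 268.0 / 49.7 = 5.39235412 g/cm^3
Porosity = (1 - 5.39235412/6.11)*100 = 11.7454 %


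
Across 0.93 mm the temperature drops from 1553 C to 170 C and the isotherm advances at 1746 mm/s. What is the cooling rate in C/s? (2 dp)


G = (1553-170)/0.93 = 1487.09677419 C/mm
CR = 1487.09677419 * 1746 = 2596470.97 C/s


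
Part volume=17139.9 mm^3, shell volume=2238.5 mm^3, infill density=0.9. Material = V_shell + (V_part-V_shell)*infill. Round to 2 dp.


V_infill = (17139.9 - 2238.5) * 0.9 = 13411.26
V_total = 2238.5 + 13411.26 = 15649.76 mm^3


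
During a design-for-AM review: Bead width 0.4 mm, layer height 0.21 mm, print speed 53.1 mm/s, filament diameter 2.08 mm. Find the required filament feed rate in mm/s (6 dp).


Q = 0.4 * 0.21 * 53.1 = 4.4604 mm^3/s
A_fil = pi*(2.08/2)^2 = 3.39794661 mm^2
v_feed = 4.4604 / 3.39794661 = 1.312675 mm/s


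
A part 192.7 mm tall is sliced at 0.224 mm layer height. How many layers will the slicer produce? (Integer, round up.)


Layers = ceil(192.7/0.224) = 861


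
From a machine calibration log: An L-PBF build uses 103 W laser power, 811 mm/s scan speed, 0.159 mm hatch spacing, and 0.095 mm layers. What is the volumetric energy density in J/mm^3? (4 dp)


E = 103 / (811*0.159*0.095) = 8.4081 J/mm^3


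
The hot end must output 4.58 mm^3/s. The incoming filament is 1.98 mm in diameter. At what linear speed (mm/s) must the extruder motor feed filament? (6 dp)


A = pi*(1.98/2)^2 = 3.079075
v = 4.58 / 3.079075 = 1.48746 mm/s


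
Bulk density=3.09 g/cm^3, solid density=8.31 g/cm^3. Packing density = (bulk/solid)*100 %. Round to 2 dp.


Packing = (3.09/8.31)*100 = 37.18 %


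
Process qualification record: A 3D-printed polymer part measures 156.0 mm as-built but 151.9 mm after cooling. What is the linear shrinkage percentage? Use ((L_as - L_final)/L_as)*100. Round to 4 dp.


Shrinkage = ((156.0-151.9)/156.0)*100 = 2.6282 %


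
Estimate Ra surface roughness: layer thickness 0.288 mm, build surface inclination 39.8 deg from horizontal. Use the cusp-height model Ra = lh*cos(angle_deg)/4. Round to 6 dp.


Ra = 0.288 * cos(39.8) / 4 = 0.055316 mm


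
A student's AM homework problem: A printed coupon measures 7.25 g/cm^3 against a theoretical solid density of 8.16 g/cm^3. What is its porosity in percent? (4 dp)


Porosity = (1-7.25/8.16)*100 = 11.152 %


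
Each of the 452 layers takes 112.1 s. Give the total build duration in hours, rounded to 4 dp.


t = 452 * 112.1 / 3600 = 14.0748 hrs


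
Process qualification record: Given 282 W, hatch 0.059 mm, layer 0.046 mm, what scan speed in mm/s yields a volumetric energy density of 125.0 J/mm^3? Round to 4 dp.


v = 282 / (125.0*0.059*0.046) = 831.2454 mm/s


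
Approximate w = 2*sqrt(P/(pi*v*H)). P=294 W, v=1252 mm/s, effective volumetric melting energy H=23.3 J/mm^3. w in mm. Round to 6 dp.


w = 2*sqrt(294/(pi*1252*23.3)) = 0.113279 mm


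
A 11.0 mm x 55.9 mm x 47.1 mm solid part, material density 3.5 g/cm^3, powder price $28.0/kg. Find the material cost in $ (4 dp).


V = 11.0 * 55.9 * 47.1 = 28961.79 mm^3 = 28.96179 cm^3
Mass = 28.96179 * 3.5 / 1000 = 0.10136627 kg
Cost = 0.10136627 * 28.0 = 2.8383 $


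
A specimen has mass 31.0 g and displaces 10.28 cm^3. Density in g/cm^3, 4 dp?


rho = 31.0 / 10.28 = 3.0156 g/cm^3


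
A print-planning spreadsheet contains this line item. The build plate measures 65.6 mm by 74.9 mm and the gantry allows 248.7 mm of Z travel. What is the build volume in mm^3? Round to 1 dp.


V = 65.6 * 74.9 * 248.7 = 1221972.5 mm^3


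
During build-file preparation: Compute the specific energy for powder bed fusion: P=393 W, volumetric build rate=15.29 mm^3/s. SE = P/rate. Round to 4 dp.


SE = 393 / 15.29 = 25.7031 J/mm^3


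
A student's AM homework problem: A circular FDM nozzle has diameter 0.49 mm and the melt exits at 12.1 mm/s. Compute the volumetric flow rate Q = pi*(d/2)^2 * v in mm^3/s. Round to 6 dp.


A = pi*(0.49/2)^2 = 0.1885741 mm^2
Q = 0.1885741 * 12.1 = 2.281747 mm^3/s


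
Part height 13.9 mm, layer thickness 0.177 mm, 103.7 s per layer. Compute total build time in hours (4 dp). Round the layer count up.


Layers = ceil(13.9/0.177) = 79
t = 79 * 103.7 / 3600 = 2.2756 hrs


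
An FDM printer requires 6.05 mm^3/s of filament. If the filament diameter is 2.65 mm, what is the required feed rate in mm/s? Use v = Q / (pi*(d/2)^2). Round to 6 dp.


A = pi*(2.65/2)^2 = 5.515459
v = 6.05 / 5.515459 = 1.096917 mm/s


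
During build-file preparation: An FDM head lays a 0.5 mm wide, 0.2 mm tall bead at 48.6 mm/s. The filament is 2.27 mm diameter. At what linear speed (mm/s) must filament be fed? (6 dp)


Q = 0.5 * 0.2 * 48.6 = 4.86 mm^3/s
A_fil = pi*(2.27/2)^2 = 4.0470782 mm^2
v_feed = 4.86 / 4.0470782 = 1.200866 mm/s


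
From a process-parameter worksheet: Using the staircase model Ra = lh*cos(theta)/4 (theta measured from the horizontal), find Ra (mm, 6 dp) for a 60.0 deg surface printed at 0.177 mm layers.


Ra = 0.177 * cos(60.0) / 4 = 0.022125 mm


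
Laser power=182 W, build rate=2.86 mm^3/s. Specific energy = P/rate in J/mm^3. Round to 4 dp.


SE = 182 / 2.86 = 63.6364 J/mm^3


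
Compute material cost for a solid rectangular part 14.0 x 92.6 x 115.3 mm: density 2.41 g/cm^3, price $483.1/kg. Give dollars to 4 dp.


V = 14.0 * 92.6 * 115.3 = 149474.92 mm^3 = 149.47492 cm^3
Mass = 149.47492 * 2.41 / 1000 = 0.36023456 kg
Cost = 0.36023456 * 483.1 = 174.0293 $


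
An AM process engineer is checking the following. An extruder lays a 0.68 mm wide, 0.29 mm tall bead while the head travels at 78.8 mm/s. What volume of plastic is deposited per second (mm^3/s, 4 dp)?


Rate = 0.68 * 0.29 * 78.8 = 15.5394 mm^3/s


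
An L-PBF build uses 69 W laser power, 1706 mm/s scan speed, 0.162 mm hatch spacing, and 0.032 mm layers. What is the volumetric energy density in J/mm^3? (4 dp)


E = 69 / (1706*0.162*0.032) = 7.802 J/mm^3


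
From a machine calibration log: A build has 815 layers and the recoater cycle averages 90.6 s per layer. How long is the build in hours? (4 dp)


t = 815 * 90.6 / 3600 = 20.5108 hrs


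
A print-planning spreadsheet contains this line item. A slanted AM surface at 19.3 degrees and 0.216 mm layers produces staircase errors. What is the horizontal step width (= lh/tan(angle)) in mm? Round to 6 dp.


step = 0.216 / tan(19.3) = 0.616799 mm


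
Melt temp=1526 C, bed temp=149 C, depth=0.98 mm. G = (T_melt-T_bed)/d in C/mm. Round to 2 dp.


G = (1526-149)/0.98 = 1405.1 C/mm


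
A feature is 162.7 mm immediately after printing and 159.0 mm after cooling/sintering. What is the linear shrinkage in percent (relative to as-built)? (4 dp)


Shrinkage = ((162.7-159.0)/162.7)*100 = 2.2741 %


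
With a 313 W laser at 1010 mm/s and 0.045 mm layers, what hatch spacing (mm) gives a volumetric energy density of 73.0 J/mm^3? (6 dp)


h = 313 / (73.0*1010*0.045) = 0.094338 mm


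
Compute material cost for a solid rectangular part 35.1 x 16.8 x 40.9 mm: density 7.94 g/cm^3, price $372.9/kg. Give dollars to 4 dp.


V = 35.1 * 16.8 * 40.9 = 24117.912 mm^3 = 24.117912 cm^3
Mass = 24.117912 * 7.94 / 1000 = 0.19149622 kg
Cost = 0.19149622 * 372.9 = 71.4089 $


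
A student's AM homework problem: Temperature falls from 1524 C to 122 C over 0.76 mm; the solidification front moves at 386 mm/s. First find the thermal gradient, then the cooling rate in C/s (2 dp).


G = (1524-122)/0.76 = 1844.73684211 C/mm
CR = 1844.73684211 * 386 = 712068.42 C/s


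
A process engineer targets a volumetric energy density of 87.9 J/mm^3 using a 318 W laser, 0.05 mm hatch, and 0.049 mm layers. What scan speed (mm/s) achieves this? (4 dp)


v = 318 / (87.9*0.05*0.049) = 1476.6316 mm/s


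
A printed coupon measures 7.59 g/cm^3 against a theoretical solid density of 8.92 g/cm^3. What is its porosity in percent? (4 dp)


Porosity = (1-7.59/8.92)*100 = 14.9103 %


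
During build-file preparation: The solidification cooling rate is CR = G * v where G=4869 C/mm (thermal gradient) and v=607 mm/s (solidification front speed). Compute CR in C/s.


CR = 4869 * 607 = 2955483 C/s


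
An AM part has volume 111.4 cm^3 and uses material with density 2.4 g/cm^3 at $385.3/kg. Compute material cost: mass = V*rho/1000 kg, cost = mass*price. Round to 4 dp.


Mass = 111.4*2.4/1000 = 0.26736 kg
Cost = 0.26736 * 385.3 = 103.0138 $


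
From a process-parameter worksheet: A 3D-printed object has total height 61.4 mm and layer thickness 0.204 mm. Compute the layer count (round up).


Layers = ceil(61.4/0.204) = 301


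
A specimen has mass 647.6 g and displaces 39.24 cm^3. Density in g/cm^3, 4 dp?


rho = 647.6 / 39.24 = 16.5036 g/cm^3


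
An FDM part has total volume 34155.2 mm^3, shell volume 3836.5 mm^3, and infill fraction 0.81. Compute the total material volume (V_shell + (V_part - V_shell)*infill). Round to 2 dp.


V_infill = (34155.2 - 3836.5) * 0.81 = 24558.15
V_total = 3836.5 + 24558.15 = 28394.65 mm^3


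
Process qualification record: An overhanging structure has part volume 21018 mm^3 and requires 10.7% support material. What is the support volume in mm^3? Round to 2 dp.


V_support = 21018 * 0.107 = 2248.93 mm^3


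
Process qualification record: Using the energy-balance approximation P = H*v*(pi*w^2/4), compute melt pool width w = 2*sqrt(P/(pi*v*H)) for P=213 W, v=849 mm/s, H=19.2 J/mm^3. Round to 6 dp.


w = 2*sqrt(213/(pi*849*19.2)) = 0.128985 mm


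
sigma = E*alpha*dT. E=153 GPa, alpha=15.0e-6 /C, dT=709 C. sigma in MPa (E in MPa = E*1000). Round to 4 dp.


sigma = 153*1000 * 15.0e-6 * 709 = 1627.155 MPa


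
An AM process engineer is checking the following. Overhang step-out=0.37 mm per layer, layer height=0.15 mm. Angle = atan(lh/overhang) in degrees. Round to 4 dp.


angle = atan(0.15/0.37) = 22.0679 degrees


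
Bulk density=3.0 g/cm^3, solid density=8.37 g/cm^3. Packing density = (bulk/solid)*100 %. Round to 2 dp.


Packing = (3.0/8.37)*100 = 35.84 %


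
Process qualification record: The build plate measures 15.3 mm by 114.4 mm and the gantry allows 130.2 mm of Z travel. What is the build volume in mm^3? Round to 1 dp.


V = 15.3 * 114.4 * 130.2 = 227891.7 mm^3


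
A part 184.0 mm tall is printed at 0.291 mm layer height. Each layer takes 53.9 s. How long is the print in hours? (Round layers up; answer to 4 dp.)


Layers = ceil(184.0/0.291) = 633
t = 633 * 53.9 / 3600 = 9.4774 hrs


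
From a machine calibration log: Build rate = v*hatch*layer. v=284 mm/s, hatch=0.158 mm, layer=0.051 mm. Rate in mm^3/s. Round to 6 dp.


Rate = 284 * 0.158 * 0.051 = 2.288472 mm^3/s


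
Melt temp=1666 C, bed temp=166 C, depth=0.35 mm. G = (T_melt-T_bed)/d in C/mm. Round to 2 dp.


G = (1666-166)/0.35 = 4285.71 C/mm


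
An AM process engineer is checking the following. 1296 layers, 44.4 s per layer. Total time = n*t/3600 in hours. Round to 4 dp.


t = 1296 * 44.4 / 3600 = 15.984 hrs


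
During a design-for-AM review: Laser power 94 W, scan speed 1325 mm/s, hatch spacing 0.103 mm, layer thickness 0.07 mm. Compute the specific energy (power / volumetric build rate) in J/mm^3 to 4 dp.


Build rate = 1325 * 0.103 * 0.07 = 9.55325 mm^3/s
SE = 94 / 9.55325 = 9.8396 J/mm^3


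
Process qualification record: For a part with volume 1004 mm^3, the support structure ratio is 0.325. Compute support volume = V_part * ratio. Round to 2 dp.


V_support = 1004 * 0.325 = 326.3 mm^3


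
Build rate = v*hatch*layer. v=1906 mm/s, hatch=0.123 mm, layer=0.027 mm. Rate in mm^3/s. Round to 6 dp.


Rate = 1906 * 0.123 * 0.027 = 6.329826 mm^3/s


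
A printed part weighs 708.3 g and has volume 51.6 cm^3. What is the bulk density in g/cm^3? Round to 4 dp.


rho = 708.3 / 51.6 = 13.7267 g/cm^3


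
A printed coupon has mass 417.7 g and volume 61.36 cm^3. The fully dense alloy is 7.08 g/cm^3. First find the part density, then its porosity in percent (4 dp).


rho_part = 417.7 / 61.36 = 6.80736636 g/cm^3
Porosity = (1 - 6.80736636/7.08)*100 = 3.8508 %


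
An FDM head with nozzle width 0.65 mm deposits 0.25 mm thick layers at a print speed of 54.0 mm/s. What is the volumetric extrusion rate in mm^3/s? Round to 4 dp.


Rate = 0.65 * 0.25 * 54.0 = 8.775 mm^3/s


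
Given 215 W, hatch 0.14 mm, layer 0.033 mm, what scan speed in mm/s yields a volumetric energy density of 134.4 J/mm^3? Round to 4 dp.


v = 215 / (134.4*0.14*0.033) = 346.2559 mm/s


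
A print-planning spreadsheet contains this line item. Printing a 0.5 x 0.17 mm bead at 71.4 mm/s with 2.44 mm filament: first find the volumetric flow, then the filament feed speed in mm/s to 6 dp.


Q = 0.5 * 0.17 * 71.4 = 6.069 mm^3/s
A_fil = pi*(2.44/2)^2 = 4.67594651 mm^2
v_feed = 6.069 / 4.67594651 = 1.297919 mm/s


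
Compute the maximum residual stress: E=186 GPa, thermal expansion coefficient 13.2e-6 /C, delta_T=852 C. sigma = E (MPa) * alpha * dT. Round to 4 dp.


sigma = 186*1000 * 13.2e-6 * 852 = 2091.8304 MPa


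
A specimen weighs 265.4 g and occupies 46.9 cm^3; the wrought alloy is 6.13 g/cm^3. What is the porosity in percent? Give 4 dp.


rho_part = 265.4 / 46.9 = 5.65884861 g/cm^3
Porosity = (1 - 5.65884861/6.13)*100 = 7.686 %


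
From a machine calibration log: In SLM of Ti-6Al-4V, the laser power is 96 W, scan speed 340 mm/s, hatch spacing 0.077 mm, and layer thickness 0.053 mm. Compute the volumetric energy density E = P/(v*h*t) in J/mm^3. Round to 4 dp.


E = 96 / (340*0.077*0.053) = 69.1872 J/mm^3


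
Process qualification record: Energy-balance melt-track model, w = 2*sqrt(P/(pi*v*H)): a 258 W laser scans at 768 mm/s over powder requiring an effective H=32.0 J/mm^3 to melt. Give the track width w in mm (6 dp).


w = 2*sqrt(258/(pi*768*32.0)) = 0.115614 mm


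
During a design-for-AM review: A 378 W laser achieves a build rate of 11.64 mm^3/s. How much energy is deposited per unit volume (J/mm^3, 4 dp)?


SE = 378 / 11.64 = 32.4742 J/mm^3


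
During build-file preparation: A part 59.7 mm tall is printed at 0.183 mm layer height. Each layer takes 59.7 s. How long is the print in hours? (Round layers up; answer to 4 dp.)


Layers = ceil(59.7/0.183) = 327
t = 327 * 59.7 / 3600 = 5.4228 hrs


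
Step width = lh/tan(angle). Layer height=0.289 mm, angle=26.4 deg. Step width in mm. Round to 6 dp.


step = 0.289 / tan(26.4) = 0.582187 mm


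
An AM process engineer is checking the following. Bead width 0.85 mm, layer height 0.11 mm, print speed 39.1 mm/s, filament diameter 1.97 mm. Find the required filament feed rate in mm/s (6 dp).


Q = 0.85 * 0.11 * 39.1 = 3.65585 mm^3/s
A_fil = pi*(1.97/2)^2 = 3.04805173 mm^2
v_feed = 3.65585 / 3.04805173 = 1.199405 mm/s


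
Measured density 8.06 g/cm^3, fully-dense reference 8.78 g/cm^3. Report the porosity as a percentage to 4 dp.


Porosity = (1-8.06/8.78)*100 = 8.2005 %


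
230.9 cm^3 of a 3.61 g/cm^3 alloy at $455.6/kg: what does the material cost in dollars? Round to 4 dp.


Mass = 230.9*3.61/1000 = 0.833549 kg
Cost = 0.833549 * 455.6 = 379.7649 $


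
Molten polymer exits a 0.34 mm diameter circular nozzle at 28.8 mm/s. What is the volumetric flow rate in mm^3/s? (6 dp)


A = pi*(0.34/2)^2 = 0.09079203 mm^2
Q = 0.09079203 * 28.8 = 2.61481 mm^3/s


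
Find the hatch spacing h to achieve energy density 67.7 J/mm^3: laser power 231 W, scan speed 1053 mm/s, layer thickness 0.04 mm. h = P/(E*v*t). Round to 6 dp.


h = 231 / (67.7*1053*0.04) = 0.081009 mm


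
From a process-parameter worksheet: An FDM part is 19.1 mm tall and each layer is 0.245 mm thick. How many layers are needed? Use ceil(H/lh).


Layers = ceil(19.1/0.245) = 78


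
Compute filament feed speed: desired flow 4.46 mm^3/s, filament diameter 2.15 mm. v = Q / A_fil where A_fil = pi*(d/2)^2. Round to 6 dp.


A = pi*(2.15/2)^2 = 3.630503
v = 4.46 / 3.630503 = 1.22848 mm/s


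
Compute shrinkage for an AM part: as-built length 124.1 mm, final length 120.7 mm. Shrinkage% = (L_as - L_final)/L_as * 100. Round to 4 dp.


Shrinkage = ((124.1-120.7)/124.1)*100 = 2.7397 %


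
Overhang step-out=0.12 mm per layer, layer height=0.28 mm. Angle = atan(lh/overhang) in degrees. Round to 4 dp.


angle = atan(0.28/0.12) = 66.8014 degrees


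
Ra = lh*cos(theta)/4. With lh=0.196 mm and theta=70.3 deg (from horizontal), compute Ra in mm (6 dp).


Ra = 0.196 * cos(70.3) / 4 = 0.016518 mm


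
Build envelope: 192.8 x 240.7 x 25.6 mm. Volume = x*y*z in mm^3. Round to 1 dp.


V = 192.8 * 240.7 * 25.6 = 1188018.2 mm^3


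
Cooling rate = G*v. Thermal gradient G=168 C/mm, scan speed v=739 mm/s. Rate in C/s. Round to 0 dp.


CR = 168 * 739 = 124152 C/s


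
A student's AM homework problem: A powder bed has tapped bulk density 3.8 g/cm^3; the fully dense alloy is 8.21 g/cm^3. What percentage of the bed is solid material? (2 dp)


Packing = (3.8/8.21)*100 = 46.29 %


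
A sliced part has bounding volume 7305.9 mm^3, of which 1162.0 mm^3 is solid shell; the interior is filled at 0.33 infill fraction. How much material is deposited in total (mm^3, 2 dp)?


V_infill = (7305.9 - 1162.0) * 0.33 = 2027.49
V_total = 1162.0 + 2027.49 = 3189.49 mm^3


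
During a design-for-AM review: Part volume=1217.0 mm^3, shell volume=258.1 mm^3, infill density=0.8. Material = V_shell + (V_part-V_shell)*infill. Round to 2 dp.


V_infill = (1217.0 - 258.1) * 0.8 = 767.12
V_total = 258.1 + 767.12 = 1025.22 mm^3


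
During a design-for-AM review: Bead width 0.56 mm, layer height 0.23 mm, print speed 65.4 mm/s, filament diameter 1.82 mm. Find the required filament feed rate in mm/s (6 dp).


Q = 0.56 * 0.23 * 65.4 = 8.42352 mm^3/s
A_fil = pi*(1.82/2)^2 = 2.60155288 mm^2
v_feed = 8.42352 / 2.60155288 = 3.237882 mm/s


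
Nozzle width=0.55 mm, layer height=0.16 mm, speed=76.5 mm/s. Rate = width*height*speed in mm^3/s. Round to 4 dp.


Rate = 0.55 * 0.16 * 76.5 = 6.732 mm^3/s


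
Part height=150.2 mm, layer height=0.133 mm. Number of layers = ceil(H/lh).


Layers = ceil(150.2/0.133) = 1130


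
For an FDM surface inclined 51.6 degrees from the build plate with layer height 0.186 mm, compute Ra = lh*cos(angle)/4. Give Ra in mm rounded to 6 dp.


Ra = 0.186 * cos(51.6) / 4 = 0.028883 mm


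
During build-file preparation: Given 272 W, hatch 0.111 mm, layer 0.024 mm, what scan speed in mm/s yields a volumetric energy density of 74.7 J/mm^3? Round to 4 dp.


v = 272 / (74.7*0.111*0.024) = 1366.8287 mm/s


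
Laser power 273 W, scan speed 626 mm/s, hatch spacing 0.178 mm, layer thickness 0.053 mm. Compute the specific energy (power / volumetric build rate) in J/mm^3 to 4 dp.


Build rate = 626 * 0.178 * 0.053 = 5.905684 mm^3/s
SE = 273 / 5.905684 = 46.2267 J/mm^3


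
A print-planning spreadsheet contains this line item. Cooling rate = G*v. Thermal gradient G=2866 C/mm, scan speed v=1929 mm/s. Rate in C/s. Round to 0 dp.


CR = 2866 * 1929 = 5528514 C/s


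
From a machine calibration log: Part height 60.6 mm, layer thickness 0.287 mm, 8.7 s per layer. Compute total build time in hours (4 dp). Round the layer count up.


Layers = ceil(60.6/0.287) = 212
t = 212 * 8.7 / 3600 = 0.5123 hrs


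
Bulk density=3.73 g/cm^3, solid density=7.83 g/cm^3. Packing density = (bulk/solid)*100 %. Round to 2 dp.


Packing = (3.73/7.83)*100 = 47.64 %


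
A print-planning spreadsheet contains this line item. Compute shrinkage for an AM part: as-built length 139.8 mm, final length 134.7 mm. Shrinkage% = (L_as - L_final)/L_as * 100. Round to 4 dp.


Shrinkage = ((139.8-134.7)/139.8)*100 = 3.6481 %


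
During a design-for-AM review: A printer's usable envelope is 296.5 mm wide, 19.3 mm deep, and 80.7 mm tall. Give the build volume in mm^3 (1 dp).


V = 296.5 * 19.3 * 80.7 = 461801.7 mm^3


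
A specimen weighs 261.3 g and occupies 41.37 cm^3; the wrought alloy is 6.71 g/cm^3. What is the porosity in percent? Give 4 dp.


rho_part = 261.3 / 41.37 = 6.31617114 g/cm^3
Porosity = (1 - 6.31617114/6.71)*100 = 5.8693 %


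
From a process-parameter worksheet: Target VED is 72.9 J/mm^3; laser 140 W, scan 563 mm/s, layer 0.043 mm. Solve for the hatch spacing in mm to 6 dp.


h = 140 / (72.9*563*0.043) = 0.079327 mm


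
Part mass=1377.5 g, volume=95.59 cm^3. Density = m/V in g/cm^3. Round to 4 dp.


rho = 1377.5 / 95.59 = 14.4105 g/cm^3


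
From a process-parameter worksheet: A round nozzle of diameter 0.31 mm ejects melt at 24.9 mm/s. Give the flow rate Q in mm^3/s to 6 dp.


A = pi*(0.31/2)^2 = 0.07547676 mm^2
Q = 0.07547676 * 24.9 = 1.879371 mm^3/s


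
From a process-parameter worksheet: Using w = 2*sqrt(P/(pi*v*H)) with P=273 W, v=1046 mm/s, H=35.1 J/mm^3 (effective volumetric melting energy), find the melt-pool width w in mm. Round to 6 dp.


w = 2*sqrt(273/(pi*1046*35.1)) = 0.097301 mm


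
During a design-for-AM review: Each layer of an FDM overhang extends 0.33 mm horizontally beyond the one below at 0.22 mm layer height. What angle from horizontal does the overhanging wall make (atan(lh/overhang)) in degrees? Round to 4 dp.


angle = atan(0.22/0.33) = 33.6901 degrees


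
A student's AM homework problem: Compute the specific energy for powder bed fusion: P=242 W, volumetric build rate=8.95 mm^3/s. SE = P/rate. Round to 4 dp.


SE = 242 / 8.95 = 27.0391 J/mm^3


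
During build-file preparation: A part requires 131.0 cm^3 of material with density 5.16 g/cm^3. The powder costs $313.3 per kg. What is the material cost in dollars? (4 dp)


Mass = 131.0*5.16/1000 = 0.67596 kg
Cost = 0.67596 * 313.3 = 211.7783 $


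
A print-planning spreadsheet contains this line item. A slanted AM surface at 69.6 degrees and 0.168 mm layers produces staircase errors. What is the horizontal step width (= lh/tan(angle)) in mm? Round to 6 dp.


step = 0.168 / tan(69.6) = 0.062479 mm


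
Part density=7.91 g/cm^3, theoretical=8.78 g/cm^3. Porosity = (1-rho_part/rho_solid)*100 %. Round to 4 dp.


Porosity = (1-7.91/8.78)*100 = 9.9089 %


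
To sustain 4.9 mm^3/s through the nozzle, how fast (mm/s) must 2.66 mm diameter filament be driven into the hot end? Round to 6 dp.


A = pi*(2.66/2)^2 = 5.557163
v = 4.9 / 5.557163 = 0.881745 mm/s


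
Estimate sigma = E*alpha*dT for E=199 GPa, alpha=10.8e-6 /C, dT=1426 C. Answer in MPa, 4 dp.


sigma = 199*1000 * 10.8e-6 * 1426 = 3064.7592 MPa


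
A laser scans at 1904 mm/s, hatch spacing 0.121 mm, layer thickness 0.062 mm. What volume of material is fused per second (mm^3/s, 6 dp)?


Rate = 1904 * 0.121 * 0.062 = 14.283808 mm^3/s


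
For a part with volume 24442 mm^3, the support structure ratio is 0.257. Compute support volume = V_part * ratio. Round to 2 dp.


V_support = 24442 * 0.257 = 6281.59 mm^3


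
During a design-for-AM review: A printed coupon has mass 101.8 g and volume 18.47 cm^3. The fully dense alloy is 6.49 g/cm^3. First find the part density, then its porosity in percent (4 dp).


rho_part = 101.8 / 18.47 = 5.5116405 g/cm^3
Porosity = (1 - 5.5116405/6.49)*100 = 15.0749 %


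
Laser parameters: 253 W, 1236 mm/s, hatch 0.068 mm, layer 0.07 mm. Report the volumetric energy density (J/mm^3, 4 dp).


E = 253 / (1236*0.068*0.07) = 43.0026 J/mm^3


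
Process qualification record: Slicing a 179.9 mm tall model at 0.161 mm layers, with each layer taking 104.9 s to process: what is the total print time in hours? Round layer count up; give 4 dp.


Layers = ceil(179.9/0.161) = 1118
t = 1118 * 104.9 / 3600 = 32.5773 hrs


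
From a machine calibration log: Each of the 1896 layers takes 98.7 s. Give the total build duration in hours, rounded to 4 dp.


t = 1896 * 98.7 / 3600 = 51.982 hrs


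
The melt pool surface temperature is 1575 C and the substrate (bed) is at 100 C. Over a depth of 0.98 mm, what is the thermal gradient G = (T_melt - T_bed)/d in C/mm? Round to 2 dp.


G = (1575-100)/0.98 = 1505.1 C/mm


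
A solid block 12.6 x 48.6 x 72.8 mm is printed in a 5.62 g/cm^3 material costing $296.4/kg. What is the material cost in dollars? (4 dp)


V = 12.6 * 48.6 * 72.8 = 44579.808 mm^3 = 44.579808 cm^3
Mass = 44.579808 * 5.62 / 1000 = 0.25053852 kg
Cost = 0.25053852 * 296.4 = 74.2596 $


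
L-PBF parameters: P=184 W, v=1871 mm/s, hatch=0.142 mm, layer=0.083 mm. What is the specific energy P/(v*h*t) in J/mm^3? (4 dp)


Build rate = 1871 * 0.142 * 0.083 = 22.051606 mm^3/s
SE = 184 / 22.051606 = 8.3441 J/mm^3


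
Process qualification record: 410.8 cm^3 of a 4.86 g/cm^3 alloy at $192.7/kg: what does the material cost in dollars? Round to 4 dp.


Mass = 410.8*4.86/1000 = 1.996488 kg
Cost = 1.996488 * 192.7 = 384.7232 $


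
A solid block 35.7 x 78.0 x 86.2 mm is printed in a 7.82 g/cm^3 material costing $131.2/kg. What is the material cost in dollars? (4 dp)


V = 35.7 * 78.0 * 86.2 = 240032.52 mm^3 = 240.03252 cm^3
Mass = 240.03252 * 7.82 / 1000 = 1.87705431 kg
Cost = 1.87705431 * 131.2 = 246.2695 $


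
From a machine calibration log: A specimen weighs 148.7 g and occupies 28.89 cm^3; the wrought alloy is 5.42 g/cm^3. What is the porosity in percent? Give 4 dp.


rho_part = 148.7 / 28.89 = 5.14710973 g/cm^3
Porosity = (1 - 5.14710973/5.42)*100 = 5.0349 %


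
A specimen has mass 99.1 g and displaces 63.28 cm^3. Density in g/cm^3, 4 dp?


rho = 99.1 / 63.28 = 1.5661 g/cm^3


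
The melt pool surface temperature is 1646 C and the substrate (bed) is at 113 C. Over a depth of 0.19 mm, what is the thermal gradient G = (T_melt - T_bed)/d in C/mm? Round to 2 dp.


G = (1646-113)/0.19 = 8068.42 C/mm


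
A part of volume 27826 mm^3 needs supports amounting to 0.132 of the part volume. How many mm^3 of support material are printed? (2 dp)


V_support = 27826 * 0.132 = 3673.03 mm^3


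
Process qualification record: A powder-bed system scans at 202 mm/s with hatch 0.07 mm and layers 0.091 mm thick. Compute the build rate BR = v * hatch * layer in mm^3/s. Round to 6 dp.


Rate = 202 * 0.07 * 0.091 = 1.28674 mm^3/s


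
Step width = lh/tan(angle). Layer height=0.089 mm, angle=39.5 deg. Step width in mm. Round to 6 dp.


step = 0.089 / tan(39.5) = 0.107966 mm


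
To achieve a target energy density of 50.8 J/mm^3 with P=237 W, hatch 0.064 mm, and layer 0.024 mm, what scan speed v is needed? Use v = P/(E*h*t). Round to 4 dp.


v = 237 / (50.8*0.064*0.024) = 3037.3401 mm/s


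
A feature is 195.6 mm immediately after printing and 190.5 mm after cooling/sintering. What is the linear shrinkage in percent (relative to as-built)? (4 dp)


Shrinkage = ((195.6-190.5)/195.6)*100 = 2.6074 %


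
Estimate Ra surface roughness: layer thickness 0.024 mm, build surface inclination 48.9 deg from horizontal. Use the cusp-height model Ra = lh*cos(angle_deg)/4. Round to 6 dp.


Ra = 0.024 * cos(48.9) / 4 = 0.003944 mm


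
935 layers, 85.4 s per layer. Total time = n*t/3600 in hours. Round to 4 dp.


t = 935 * 85.4 / 3600 = 22.1803 hrs


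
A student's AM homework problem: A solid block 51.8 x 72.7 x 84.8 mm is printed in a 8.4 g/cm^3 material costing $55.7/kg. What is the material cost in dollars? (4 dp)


V = 51.8 * 72.7 * 84.8 = 319344.928 mm^3 = 319.344928 cm^3
Mass = 319.344928 * 8.4 / 1000 = 2.6824974 kg
Cost = 2.6824974 * 55.7 = 149.4151 $


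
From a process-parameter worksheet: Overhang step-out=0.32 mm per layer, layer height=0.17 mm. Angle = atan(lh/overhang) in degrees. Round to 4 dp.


angle = atan(0.17/0.32) = 27.9795 degrees


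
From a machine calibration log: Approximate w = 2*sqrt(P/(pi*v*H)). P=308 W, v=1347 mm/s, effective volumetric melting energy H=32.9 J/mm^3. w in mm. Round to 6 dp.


w = 2*sqrt(308/(pi*1347*32.9)) = 0.094069 mm


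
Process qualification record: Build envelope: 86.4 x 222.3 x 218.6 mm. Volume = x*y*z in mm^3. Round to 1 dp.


V = 86.4 * 222.3 * 218.6 = 4198589.0 mm^3


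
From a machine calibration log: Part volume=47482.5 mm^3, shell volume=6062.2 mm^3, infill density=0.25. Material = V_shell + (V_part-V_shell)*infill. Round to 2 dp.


V_infill = (47482.5 - 6062.2) * 0.25 = 10355.08
V_total = 6062.2 + 10355.08 = 16417.28 mm^3


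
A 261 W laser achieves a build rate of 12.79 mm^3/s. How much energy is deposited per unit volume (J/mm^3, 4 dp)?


SE = 261 / 12.79 = 20.4066 J/mm^3


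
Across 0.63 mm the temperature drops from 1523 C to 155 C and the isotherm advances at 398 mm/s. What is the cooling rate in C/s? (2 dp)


G = (1523-155)/0.63 = 2171.42857143 C/mm
CR = 2171.42857143 * 398 = 864228.57 C/s


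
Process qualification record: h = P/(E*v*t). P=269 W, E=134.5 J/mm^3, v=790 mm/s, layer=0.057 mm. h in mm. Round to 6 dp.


h = 269 / (134.5*790*0.057) = 0.044415 mm


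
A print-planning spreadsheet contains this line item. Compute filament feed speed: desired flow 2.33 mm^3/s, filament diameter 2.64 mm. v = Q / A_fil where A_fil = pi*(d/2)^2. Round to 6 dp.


A = pi*(2.64/2)^2 = 5.473911
v = 2.33 / 5.473911 = 0.425655 mm/s


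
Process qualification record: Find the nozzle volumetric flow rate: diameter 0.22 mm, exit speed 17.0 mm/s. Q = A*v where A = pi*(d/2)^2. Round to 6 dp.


A = pi*(0.22/2)^2 = 0.03801327 mm^2
Q = 0.03801327 * 17.0 = 0.646226 mm^3/s


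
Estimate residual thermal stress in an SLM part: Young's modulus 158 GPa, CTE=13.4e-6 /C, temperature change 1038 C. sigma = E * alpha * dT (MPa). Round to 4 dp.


sigma = 158*1000 * 13.4e-6 * 1038 = 2197.6536 MPa


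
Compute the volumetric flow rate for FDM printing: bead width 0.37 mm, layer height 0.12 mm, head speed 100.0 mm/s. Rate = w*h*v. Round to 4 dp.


Rate = 0.37 * 0.12 * 100.0 = 4.44 mm^3/s


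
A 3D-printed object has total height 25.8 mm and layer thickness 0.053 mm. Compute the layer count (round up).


Layers = ceil(25.8/0.053) = 487
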